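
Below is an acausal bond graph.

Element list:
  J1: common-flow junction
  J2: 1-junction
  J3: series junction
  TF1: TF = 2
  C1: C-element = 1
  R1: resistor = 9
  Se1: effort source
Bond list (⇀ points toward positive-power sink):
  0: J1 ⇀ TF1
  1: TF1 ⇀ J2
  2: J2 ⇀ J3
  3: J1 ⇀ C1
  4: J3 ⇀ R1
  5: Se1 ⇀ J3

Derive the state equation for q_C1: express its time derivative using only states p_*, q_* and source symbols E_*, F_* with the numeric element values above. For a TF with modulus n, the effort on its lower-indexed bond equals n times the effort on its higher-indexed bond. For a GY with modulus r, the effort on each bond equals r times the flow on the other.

dq_C1/dt = E_Se1/18 - q_C1/36

β5 stroke at J3  (Se1 fixes effort; stroke away)
β3 stroke at J1  (C1: C, integral causality)
β0 stroke at TF1  (J1: last free bond brings flow in)
β1 stroke at J2  (TF TF1: opposite of bond 0)
β2 stroke at J3  (J2 needs exactly one f-in)
β4 stroke at R1  (J3: last free bond brings flow in)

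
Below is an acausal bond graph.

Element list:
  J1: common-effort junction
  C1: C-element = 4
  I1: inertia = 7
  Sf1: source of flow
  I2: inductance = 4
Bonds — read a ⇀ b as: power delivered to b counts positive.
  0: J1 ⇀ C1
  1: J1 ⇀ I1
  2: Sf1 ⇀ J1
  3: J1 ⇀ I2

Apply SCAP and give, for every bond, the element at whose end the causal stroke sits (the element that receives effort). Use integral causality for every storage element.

β2 stroke at Sf1  (Sf1 fixes flow; stroke at Sf1)
β0 stroke at J1  (C1 integral (e out))
β1 stroke at I1  (0-jn J1 has e-setter on 0)
β3 stroke at I2  (common-e at J1 fixed by 0)

b0 stroke→J1
b1 stroke→I1
b2 stroke→Sf1
b3 stroke→I2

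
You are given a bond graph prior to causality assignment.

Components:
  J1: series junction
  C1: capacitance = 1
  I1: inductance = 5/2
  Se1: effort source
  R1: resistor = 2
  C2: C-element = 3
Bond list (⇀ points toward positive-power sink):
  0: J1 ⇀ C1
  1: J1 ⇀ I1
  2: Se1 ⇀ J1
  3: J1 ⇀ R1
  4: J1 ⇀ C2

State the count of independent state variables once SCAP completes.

β2 stroke at J1  (Se1 fixes effort; stroke away)
β0 stroke at J1  (C1 outputs effort q/C1)
β1 stroke at I1  (I1 integral (f out))
β3 stroke at J1  (J1: bond 1 brought flow, rest push out)
β4 stroke at J1  (J1: bond 1 brought flow, rest push out)

3  (C1, C2, I1 all integral)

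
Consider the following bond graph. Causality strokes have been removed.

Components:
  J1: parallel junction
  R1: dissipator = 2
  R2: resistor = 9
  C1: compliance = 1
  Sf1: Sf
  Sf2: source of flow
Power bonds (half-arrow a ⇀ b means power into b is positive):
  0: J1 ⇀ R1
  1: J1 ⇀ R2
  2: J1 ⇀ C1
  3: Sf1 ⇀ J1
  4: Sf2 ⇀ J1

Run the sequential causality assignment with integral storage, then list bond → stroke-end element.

#3 →Sf1  (source Sf1 imposes f)
#4 →Sf2  (Sf2 (Sf) sets flow on bond)
#2 →J1  (C1 integral (e out))
#0 →R1  (common-e at J1 fixed by 2)
#1 →R2  (J1: bond 2 brought effort, rest push out)

bond 0 →R1
bond 1 →R2
bond 2 →J1
bond 3 →Sf1
bond 4 →Sf2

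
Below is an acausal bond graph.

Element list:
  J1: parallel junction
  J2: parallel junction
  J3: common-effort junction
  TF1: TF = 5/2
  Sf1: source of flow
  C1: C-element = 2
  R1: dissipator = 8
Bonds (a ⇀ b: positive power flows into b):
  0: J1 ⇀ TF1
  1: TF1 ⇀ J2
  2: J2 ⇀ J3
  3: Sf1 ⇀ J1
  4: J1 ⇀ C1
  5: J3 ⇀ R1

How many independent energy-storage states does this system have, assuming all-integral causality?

1  (C1 all integral)

β3 stroke at Sf1  (source Sf1 imposes f)
β4 stroke at J1  (C1 integral (e out))
β0 stroke at TF1  (0-jn J1 has e-setter on 4)
β1 stroke at J2  (TF1: transformer flips bond 0)
β2 stroke at J3  (0-jn J2 has e-setter on 1)
β5 stroke at R1  (common-e at J3 fixed by 2)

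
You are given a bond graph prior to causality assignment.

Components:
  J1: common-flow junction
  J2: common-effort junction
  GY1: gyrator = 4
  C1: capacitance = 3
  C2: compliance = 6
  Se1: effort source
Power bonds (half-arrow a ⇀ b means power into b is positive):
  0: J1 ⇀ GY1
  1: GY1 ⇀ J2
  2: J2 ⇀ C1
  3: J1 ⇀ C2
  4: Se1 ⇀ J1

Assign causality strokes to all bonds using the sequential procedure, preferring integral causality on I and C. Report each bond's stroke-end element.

bond 4 stroke at J1  (Se1 fixes effort; stroke away)
bond 2 stroke at J2  (C1 integral (e out))
bond 1 stroke at GY1  (common-e at J2 fixed by 2)
bond 0 stroke at GY1  (GY1 both-in/both-out from 1)
bond 3 stroke at J1  (J1 flow already set via bond 0)

b0 |GY1
b1 |GY1
b2 |J2
b3 |J1
b4 |J1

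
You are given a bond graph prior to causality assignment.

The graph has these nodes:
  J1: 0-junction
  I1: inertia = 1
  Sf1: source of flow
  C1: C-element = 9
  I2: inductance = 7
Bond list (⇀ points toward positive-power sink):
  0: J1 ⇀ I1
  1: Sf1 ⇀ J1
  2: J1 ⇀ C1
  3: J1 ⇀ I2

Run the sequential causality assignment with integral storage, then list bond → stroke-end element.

β0 |I1
β1 |Sf1
β2 |J1
β3 |I2

β1 stroke→Sf1  (source Sf1 imposes f)
β0 stroke→I1  (I1 outputs flow p/I1)
β2 stroke→J1  (prefer integral on C1)
β3 stroke→I2  (common-e at J1 fixed by 2)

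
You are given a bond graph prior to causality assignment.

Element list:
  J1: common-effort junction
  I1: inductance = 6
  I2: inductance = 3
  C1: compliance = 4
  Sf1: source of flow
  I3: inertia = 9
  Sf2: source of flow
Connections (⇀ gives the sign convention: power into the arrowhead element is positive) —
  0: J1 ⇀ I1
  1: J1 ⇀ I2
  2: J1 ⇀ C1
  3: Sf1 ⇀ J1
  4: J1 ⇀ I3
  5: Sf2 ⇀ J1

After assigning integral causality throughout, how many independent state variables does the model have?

4  (C1, I1, I2, I3 all integral)

b3 stroke at Sf1  (Sf1: flow source, stroke at near end)
b5 stroke at Sf2  (Sf2 (Sf) sets flow on bond)
b0 stroke at I1  (I1 integral (f out))
b1 stroke at I2  (prefer integral on I2)
b2 stroke at J1  (C1 outputs effort q/C1)
b4 stroke at I3  (J1: bond 2 brought effort, rest push out)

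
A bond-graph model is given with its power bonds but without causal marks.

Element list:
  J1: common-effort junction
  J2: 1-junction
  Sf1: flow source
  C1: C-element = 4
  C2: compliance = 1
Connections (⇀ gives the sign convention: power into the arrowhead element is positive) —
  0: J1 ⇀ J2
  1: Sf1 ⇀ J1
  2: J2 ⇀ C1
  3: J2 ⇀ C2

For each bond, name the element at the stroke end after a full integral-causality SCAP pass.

β1 →Sf1  (Sf1: flow source, stroke at near end)
β0 →J1  (closing 0-jn rule on J1)
β2 →J2  (J2 flow already set via bond 0)
β3 →J2  (1-jn J2 has f-setter on 0)

bond 0 →J1
bond 1 →Sf1
bond 2 →J2
bond 3 →J2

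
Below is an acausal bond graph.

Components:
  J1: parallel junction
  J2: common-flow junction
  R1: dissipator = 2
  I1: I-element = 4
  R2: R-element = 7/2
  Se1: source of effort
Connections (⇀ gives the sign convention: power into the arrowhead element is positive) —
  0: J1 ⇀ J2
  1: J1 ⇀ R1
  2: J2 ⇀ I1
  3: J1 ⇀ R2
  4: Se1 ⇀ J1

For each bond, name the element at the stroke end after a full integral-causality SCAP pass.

bond 4 |J1  (Se1: effort source, stroke at far end)
bond 0 |J2  (0-jn J1 has e-setter on 4)
bond 1 |R1  (common-e at J1 fixed by 4)
bond 3 |R2  (0-jn J1 has e-setter on 4)
bond 2 |I1  (J2 needs exactly one f-in)

bond 0 stroke at J2
bond 1 stroke at R1
bond 2 stroke at I1
bond 3 stroke at R2
bond 4 stroke at J1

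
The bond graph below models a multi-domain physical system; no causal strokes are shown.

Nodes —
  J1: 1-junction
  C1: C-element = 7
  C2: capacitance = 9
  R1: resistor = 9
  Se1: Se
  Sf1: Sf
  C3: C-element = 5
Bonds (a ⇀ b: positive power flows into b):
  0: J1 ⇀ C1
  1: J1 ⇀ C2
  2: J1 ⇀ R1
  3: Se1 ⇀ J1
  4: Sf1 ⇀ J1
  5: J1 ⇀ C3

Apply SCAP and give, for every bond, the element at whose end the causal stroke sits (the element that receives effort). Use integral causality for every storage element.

bond 3 →J1  (Se1 fixes effort; stroke away)
bond 4 →Sf1  (Sf1 (Sf) sets flow on bond)
bond 0 →J1  (J1 flow already set via bond 4)
bond 1 →J1  (1-jn J1 has f-setter on 4)
bond 2 →J1  (J1 flow already set via bond 4)
bond 5 →J1  (J1 flow already set via bond 4)

bond 0 stroke at J1
bond 1 stroke at J1
bond 2 stroke at J1
bond 3 stroke at J1
bond 4 stroke at Sf1
bond 5 stroke at J1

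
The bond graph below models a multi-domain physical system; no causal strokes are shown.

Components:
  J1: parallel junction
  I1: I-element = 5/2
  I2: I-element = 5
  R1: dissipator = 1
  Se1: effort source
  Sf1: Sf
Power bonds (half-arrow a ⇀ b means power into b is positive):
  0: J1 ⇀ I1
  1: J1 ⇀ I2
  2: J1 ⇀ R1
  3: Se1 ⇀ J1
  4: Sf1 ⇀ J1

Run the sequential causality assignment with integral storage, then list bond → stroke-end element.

#0 →I1
#1 →I2
#2 →R1
#3 →J1
#4 →Sf1

β3 |J1  (source Se1 imposes e)
β4 |Sf1  (source Sf1 imposes f)
β0 |I1  (common-e at J1 fixed by 3)
β1 |I2  (0-jn J1 has e-setter on 3)
β2 |R1  (common-e at J1 fixed by 3)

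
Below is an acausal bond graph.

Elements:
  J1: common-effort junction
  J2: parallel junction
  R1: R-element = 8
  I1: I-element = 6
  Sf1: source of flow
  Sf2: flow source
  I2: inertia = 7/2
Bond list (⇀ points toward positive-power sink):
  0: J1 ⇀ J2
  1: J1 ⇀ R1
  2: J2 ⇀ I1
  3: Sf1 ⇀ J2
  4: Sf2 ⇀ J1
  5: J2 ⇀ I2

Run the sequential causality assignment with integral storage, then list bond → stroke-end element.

β0 stroke at J2
β1 stroke at J1
β2 stroke at I1
β3 stroke at Sf1
β4 stroke at Sf2
β5 stroke at I2

β3 |Sf1  (Sf1: flow source, stroke at near end)
β4 |Sf2  (Sf2 (Sf) sets flow on bond)
β2 |I1  (I1: I, integral causality)
β5 |I2  (I2 integral (f out))
β0 |J2  (J2: last free bond brings effort in)
β1 |J1  (J1 needs exactly one e-in)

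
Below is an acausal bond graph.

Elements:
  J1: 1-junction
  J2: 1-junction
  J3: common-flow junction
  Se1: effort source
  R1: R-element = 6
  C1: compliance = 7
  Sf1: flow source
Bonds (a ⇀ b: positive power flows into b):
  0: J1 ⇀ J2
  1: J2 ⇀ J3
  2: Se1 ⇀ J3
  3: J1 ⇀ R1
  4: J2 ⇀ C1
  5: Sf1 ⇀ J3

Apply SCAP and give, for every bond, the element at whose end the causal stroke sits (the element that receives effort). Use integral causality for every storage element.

β2 stroke→J3  (source Se1 imposes e)
β5 stroke→Sf1  (Sf1: flow source, stroke at near end)
β1 stroke→J3  (common-f at J3 fixed by 5)
β0 stroke→J2  (J2: bond 1 brought flow, rest push out)
β4 stroke→J2  (common-f at J2 fixed by 1)
β3 stroke→J1  (common-f at J1 fixed by 0)

β0 →J2
β1 →J3
β2 →J3
β3 →J1
β4 →J2
β5 →Sf1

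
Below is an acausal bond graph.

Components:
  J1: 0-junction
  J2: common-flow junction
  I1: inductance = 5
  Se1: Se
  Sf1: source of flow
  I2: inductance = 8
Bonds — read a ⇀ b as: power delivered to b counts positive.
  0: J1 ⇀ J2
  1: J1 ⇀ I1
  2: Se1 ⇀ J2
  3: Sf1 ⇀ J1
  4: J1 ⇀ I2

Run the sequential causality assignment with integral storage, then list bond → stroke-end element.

β2 →J2  (Se1: effort source, stroke at far end)
β3 →Sf1  (Sf1 fixes flow; stroke at Sf1)
β0 →J1  (closing 1-jn rule on J2)
β1 →I1  (0-jn J1 has e-setter on 0)
β4 →I2  (common-e at J1 fixed by 0)

bond 0 stroke→J1
bond 1 stroke→I1
bond 2 stroke→J2
bond 3 stroke→Sf1
bond 4 stroke→I2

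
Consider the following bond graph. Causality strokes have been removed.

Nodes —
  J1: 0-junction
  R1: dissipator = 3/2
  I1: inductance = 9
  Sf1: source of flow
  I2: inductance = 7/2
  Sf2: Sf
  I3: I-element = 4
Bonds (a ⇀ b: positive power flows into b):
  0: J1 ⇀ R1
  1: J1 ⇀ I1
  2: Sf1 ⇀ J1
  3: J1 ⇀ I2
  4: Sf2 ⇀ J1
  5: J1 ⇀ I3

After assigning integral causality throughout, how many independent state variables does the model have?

β2 stroke→Sf1  (Sf1: flow source, stroke at near end)
β4 stroke→Sf2  (Sf2 (Sf) sets flow on bond)
β1 stroke→I1  (I1 integral (f out))
β3 stroke→I2  (I2: I, integral causality)
β5 stroke→I3  (prefer integral on I3)
β0 stroke→J1  (J1 needs exactly one e-in)

3  (I1, I2, I3 all integral)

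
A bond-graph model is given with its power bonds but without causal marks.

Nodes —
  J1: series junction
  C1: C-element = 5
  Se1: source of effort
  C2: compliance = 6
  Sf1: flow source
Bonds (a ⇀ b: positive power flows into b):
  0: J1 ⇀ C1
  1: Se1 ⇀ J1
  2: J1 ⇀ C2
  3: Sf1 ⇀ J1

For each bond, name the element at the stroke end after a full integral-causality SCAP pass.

bond 1 →J1  (Se1 fixes effort; stroke away)
bond 3 →Sf1  (source Sf1 imposes f)
bond 0 →J1  (common-f at J1 fixed by 3)
bond 2 →J1  (1-jn J1 has f-setter on 3)

bond 0 stroke at J1
bond 1 stroke at J1
bond 2 stroke at J1
bond 3 stroke at Sf1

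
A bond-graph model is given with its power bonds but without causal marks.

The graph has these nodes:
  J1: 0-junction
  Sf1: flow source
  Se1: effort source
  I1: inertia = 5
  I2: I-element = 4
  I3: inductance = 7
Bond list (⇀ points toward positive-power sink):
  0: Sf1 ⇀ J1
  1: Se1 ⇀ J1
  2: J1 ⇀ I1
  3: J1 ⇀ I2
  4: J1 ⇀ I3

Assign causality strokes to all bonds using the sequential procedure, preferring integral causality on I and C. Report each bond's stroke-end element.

β0 |Sf1  (source Sf1 imposes f)
β1 |J1  (Se1 fixes effort; stroke away)
β2 |I1  (J1 effort already set via bond 1)
β3 |I2  (J1: bond 1 brought effort, rest push out)
β4 |I3  (common-e at J1 fixed by 1)

#0 stroke→Sf1
#1 stroke→J1
#2 stroke→I1
#3 stroke→I2
#4 stroke→I3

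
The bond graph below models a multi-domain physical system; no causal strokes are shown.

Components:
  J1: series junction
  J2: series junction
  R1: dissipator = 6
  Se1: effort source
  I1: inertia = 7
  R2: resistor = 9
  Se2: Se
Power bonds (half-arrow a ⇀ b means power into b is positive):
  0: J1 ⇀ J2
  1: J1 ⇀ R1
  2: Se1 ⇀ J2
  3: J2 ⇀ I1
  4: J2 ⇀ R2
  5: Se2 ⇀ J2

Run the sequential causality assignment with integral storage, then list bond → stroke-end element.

#2 |J2  (Se1 fixes effort; stroke away)
#5 |J2  (Se2 fixes effort; stroke away)
#3 |I1  (I1: I, integral causality)
#0 |J2  (common-f at J2 fixed by 3)
#4 |J2  (J2 flow already set via bond 3)
#1 |J1  (common-f at J1 fixed by 0)

β0 stroke at J2
β1 stroke at J1
β2 stroke at J2
β3 stroke at I1
β4 stroke at J2
β5 stroke at J2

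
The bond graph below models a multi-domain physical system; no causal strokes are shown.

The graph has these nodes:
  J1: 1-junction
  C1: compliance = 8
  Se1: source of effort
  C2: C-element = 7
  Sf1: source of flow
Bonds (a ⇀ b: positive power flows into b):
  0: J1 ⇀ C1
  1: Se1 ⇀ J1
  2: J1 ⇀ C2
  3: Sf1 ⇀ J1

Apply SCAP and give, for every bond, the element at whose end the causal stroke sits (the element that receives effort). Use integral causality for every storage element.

#1 stroke→J1  (Se1 (Se) sets effort on bond)
#3 stroke→Sf1  (Sf1 fixes flow; stroke at Sf1)
#0 stroke→J1  (common-f at J1 fixed by 3)
#2 stroke→J1  (J1 flow already set via bond 3)

β0 stroke→J1
β1 stroke→J1
β2 stroke→J1
β3 stroke→Sf1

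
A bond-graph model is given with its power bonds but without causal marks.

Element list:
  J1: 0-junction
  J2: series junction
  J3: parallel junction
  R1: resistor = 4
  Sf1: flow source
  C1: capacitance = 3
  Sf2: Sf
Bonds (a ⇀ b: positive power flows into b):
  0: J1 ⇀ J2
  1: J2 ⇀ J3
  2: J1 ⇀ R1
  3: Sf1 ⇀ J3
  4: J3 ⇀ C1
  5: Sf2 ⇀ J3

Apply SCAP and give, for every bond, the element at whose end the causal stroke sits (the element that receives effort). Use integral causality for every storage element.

bond 3 stroke→Sf1  (Sf1 (Sf) sets flow on bond)
bond 5 stroke→Sf2  (Sf2: flow source, stroke at near end)
bond 4 stroke→J3  (C1 integral (e out))
bond 1 stroke→J2  (J3 effort already set via bond 4)
bond 0 stroke→J1  (only one flow-in slot at J2)
bond 2 stroke→R1  (0-jn J1 has e-setter on 0)

#0 stroke→J1
#1 stroke→J2
#2 stroke→R1
#3 stroke→Sf1
#4 stroke→J3
#5 stroke→Sf2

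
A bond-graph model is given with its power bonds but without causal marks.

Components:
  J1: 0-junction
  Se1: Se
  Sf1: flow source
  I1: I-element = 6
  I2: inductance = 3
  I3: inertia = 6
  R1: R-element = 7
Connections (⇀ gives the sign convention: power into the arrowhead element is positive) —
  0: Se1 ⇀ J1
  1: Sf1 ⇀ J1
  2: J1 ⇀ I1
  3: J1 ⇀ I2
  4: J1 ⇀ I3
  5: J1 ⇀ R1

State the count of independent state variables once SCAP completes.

b0 →J1  (Se1 fixes effort; stroke away)
b1 →Sf1  (Sf1: flow source, stroke at near end)
b2 →I1  (0-jn J1 has e-setter on 0)
b3 →I2  (J1: bond 0 brought effort, rest push out)
b4 →I3  (common-e at J1 fixed by 0)
b5 →R1  (common-e at J1 fixed by 0)

3  (I1, I2, I3 all integral)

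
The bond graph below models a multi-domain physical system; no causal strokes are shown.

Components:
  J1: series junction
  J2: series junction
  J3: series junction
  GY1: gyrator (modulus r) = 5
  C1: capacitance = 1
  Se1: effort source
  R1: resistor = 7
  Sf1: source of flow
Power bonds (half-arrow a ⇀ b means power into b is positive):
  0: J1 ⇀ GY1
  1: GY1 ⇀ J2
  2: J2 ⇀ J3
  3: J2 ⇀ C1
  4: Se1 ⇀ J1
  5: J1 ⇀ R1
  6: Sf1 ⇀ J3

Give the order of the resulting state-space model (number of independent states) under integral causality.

1  (C1 all integral)

b4 |J1  (Se1 fixes effort; stroke away)
b6 |Sf1  (Sf1 (Sf) sets flow on bond)
b2 |J3  (J3: bond 6 brought flow, rest push out)
b1 |J2  (1-jn J2 has f-setter on 2)
b3 |J2  (J2 flow already set via bond 2)
b0 |J1  (GY1: gyrator matches bond 1)
b5 |R1  (closing 1-jn rule on J1)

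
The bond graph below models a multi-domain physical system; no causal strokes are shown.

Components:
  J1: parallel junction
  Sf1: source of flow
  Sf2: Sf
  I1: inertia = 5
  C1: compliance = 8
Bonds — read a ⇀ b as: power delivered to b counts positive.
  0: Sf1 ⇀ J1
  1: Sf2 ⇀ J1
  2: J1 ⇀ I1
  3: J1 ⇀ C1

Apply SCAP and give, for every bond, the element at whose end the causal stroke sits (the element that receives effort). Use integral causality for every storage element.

b0 stroke at Sf1  (Sf1 fixes flow; stroke at Sf1)
b1 stroke at Sf2  (Sf2 fixes flow; stroke at Sf2)
b2 stroke at I1  (I1 integral (f out))
b3 stroke at J1  (J1: last free bond brings effort in)

bond 0 stroke→Sf1
bond 1 stroke→Sf2
bond 2 stroke→I1
bond 3 stroke→J1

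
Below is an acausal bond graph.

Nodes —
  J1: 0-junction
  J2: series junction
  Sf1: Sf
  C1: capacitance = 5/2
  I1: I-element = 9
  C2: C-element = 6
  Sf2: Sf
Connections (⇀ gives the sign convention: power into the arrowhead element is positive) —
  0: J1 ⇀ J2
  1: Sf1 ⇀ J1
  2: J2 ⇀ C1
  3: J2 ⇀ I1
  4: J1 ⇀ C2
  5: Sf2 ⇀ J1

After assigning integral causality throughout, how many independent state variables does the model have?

β1 |Sf1  (source Sf1 imposes f)
β5 |Sf2  (Sf2 fixes flow; stroke at Sf2)
β2 |J2  (C1 integral (e out))
β3 |I1  (I1: I, integral causality)
β0 |J2  (J2: bond 3 brought flow, rest push out)
β4 |J1  (J1 needs exactly one e-in)

3  (C1, C2, I1 all integral)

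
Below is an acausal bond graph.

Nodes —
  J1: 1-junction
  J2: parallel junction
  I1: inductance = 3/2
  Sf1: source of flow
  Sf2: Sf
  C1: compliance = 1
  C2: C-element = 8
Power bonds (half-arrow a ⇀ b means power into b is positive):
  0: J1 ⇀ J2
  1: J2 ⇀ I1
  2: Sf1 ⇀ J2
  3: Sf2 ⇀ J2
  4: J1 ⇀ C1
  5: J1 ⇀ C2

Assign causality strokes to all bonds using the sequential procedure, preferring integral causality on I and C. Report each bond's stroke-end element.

#2 |Sf1  (Sf1: flow source, stroke at near end)
#3 |Sf2  (Sf2: flow source, stroke at near end)
#1 |I1  (I1 outputs flow p/I1)
#0 |J2  (closing 0-jn rule on J2)
#4 |J1  (1-jn J1 has f-setter on 0)
#5 |J1  (J1: bond 0 brought flow, rest push out)

b0 stroke at J2
b1 stroke at I1
b2 stroke at Sf1
b3 stroke at Sf2
b4 stroke at J1
b5 stroke at J1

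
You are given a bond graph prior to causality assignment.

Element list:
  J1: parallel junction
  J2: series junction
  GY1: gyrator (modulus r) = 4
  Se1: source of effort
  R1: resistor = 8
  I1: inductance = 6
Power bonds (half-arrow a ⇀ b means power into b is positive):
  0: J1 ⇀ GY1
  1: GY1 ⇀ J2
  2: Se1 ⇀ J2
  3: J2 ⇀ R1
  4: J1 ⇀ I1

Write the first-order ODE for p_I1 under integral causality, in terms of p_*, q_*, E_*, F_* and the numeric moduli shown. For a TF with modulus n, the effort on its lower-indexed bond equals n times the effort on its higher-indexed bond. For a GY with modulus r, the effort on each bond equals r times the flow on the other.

dp_I1/dt = E_Se1/2 - p_I1/3

#2 |J2  (Se1 fixes effort; stroke away)
#4 |I1  (I1 outputs flow p/I1)
#0 |J1  (J1: last free bond brings effort in)
#1 |J2  (GY1: gyrator matches bond 0)
#3 |R1  (J2: last free bond brings flow in)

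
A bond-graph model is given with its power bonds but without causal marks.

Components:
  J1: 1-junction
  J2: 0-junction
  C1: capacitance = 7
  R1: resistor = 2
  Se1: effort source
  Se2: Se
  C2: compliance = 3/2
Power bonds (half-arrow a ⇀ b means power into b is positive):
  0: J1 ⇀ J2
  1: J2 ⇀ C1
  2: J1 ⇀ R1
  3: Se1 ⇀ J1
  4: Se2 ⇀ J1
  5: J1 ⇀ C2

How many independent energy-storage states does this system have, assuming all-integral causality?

b3 stroke→J1  (Se1 (Se) sets effort on bond)
b4 stroke→J1  (Se2 (Se) sets effort on bond)
b1 stroke→J2  (C1 integral (e out))
b0 stroke→J1  (common-e at J2 fixed by 1)
b5 stroke→J1  (C2 outputs effort q/C2)
b2 stroke→R1  (J1 needs exactly one f-in)

2  (C1, C2 all integral)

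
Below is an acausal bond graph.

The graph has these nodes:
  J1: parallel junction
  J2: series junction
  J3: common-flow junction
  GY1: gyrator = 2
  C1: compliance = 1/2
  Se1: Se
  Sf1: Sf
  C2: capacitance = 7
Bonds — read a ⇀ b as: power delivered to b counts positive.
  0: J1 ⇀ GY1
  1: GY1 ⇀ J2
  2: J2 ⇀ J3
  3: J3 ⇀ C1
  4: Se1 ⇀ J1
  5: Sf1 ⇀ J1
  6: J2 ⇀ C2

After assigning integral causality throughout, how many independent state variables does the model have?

2  (C1, C2 all integral)

b4 stroke→J1  (Se1 (Se) sets effort on bond)
b5 stroke→Sf1  (Sf1 (Sf) sets flow on bond)
b0 stroke→GY1  (J1 effort already set via bond 4)
b1 stroke→GY1  (through GY1, causality inverts; strokes same side of GY1)
b2 stroke→J2  (J2 flow already set via bond 1)
b6 stroke→J2  (common-f at J2 fixed by 1)
b3 stroke→J3  (1-jn J3 has f-setter on 2)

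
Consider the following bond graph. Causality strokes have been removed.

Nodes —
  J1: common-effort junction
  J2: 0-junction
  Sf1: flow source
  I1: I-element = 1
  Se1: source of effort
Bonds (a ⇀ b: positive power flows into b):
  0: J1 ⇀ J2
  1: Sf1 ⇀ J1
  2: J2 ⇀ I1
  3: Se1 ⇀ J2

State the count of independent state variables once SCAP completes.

#1 |Sf1  (Sf1 (Sf) sets flow on bond)
#3 |J2  (Se1 (Se) sets effort on bond)
#0 |J1  (only one effort-in slot at J1)
#2 |I1  (J2: bond 3 brought effort, rest push out)

1  (I1 all integral)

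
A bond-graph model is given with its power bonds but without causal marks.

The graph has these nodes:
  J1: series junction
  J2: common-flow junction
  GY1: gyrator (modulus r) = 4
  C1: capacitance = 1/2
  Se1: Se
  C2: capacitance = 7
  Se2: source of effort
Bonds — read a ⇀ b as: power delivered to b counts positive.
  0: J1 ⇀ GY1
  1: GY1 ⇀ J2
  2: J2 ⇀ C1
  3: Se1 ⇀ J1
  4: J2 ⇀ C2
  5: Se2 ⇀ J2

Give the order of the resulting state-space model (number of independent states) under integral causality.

bond 3 |J1  (Se1: effort source, stroke at far end)
bond 5 |J2  (Se2 fixes effort; stroke away)
bond 0 |GY1  (only one flow-in slot at J1)
bond 1 |GY1  (GY1: gyrator matches bond 0)
bond 2 |J2  (1-jn J2 has f-setter on 1)
bond 4 |J2  (J2 flow already set via bond 1)

2  (C1, C2 all integral)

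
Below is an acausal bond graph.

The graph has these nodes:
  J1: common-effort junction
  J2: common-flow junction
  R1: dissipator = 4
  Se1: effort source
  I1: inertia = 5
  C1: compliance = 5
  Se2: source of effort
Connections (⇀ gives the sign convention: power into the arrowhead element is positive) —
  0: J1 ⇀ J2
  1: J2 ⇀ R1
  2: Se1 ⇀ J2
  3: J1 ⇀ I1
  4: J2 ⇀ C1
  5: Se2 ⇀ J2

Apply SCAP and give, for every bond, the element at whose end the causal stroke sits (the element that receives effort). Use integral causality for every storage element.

#2 stroke at J2  (Se1: effort source, stroke at far end)
#5 stroke at J2  (source Se2 imposes e)
#3 stroke at I1  (prefer integral on I1)
#0 stroke at J1  (J1 needs exactly one e-in)
#1 stroke at J2  (J2: bond 0 brought flow, rest push out)
#4 stroke at J2  (J2 flow already set via bond 0)

b0 |J1
b1 |J2
b2 |J2
b3 |I1
b4 |J2
b5 |J2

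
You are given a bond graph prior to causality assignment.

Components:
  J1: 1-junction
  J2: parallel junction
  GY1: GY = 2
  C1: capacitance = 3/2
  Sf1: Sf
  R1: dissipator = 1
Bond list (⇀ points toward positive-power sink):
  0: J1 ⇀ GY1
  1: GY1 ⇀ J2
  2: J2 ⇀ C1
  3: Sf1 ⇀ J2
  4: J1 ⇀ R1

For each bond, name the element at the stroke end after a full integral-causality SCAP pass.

#3 stroke at Sf1  (source Sf1 imposes f)
#2 stroke at J2  (C1: C, integral causality)
#1 stroke at GY1  (common-e at J2 fixed by 2)
#0 stroke at GY1  (GY1 both-in/both-out from 1)
#4 stroke at J1  (J1 flow already set via bond 0)

#0 stroke at GY1
#1 stroke at GY1
#2 stroke at J2
#3 stroke at Sf1
#4 stroke at J1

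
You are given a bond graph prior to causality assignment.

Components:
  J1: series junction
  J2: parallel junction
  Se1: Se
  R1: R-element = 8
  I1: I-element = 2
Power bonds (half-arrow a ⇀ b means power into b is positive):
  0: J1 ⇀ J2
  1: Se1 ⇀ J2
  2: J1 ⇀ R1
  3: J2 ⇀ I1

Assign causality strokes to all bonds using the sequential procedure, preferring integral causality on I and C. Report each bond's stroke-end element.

β0 stroke→J1
β1 stroke→J2
β2 stroke→R1
β3 stroke→I1

b1 |J2  (Se1: effort source, stroke at far end)
b0 |J1  (J2: bond 1 brought effort, rest push out)
b3 |I1  (J2 effort already set via bond 1)
b2 |R1  (J1: last free bond brings flow in)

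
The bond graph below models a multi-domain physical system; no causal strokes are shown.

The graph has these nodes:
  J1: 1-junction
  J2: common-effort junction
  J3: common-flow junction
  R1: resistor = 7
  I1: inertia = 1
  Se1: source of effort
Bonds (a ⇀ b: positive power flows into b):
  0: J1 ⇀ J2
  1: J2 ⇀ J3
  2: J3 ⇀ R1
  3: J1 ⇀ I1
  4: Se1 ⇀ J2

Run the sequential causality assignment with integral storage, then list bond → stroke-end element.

bond 4 stroke at J2  (Se1 fixes effort; stroke away)
bond 0 stroke at J1  (J2: bond 4 brought effort, rest push out)
bond 1 stroke at J3  (J2: bond 4 brought effort, rest push out)
bond 2 stroke at R1  (J3: last free bond brings flow in)
bond 3 stroke at I1  (J1 needs exactly one f-in)

bond 0 |J1
bond 1 |J3
bond 2 |R1
bond 3 |I1
bond 4 |J2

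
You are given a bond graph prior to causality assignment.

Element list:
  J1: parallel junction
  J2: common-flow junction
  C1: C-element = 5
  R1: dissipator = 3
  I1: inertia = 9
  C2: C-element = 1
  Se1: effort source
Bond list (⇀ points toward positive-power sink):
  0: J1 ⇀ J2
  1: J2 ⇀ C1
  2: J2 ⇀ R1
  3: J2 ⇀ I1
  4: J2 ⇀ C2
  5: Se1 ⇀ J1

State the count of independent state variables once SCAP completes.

3  (C1, C2, I1 all integral)

β5 |J1  (Se1 (Se) sets effort on bond)
β0 |J2  (J1 effort already set via bond 5)
β1 |J2  (C1 outputs effort q/C1)
β3 |I1  (I1 integral (f out))
β2 |J2  (1-jn J2 has f-setter on 3)
β4 |J2  (J2 flow already set via bond 3)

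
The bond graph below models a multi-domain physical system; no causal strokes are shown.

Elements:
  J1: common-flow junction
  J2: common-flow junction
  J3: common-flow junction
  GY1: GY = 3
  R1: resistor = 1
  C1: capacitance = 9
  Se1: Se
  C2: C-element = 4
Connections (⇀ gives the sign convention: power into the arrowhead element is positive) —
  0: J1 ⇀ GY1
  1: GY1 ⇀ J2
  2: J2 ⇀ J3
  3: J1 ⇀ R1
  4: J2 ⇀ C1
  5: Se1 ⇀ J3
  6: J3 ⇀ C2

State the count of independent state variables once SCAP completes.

#5 stroke→J3  (source Se1 imposes e)
#4 stroke→J2  (C1 integral (e out))
#6 stroke→J3  (C2: C, integral causality)
#2 stroke→J2  (J3: last free bond brings flow in)
#1 stroke→GY1  (closing 1-jn rule on J2)
#0 stroke→GY1  (GY1: gyrator matches bond 1)
#3 stroke→J1  (J1: bond 0 brought flow, rest push out)

2  (C1, C2 all integral)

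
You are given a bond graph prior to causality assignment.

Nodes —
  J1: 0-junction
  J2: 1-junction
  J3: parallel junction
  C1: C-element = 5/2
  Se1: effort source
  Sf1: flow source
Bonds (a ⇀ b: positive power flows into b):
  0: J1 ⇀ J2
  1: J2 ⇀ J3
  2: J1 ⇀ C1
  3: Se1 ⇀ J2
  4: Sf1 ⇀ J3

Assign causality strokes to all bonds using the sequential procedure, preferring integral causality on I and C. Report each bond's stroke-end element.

bond 3 →J2  (Se1 (Se) sets effort on bond)
bond 4 →Sf1  (Sf1 (Sf) sets flow on bond)
bond 1 →J3  (J3 needs exactly one e-in)
bond 0 →J2  (J2: bond 1 brought flow, rest push out)
bond 2 →J1  (J1 needs exactly one e-in)

bond 0 →J2
bond 1 →J3
bond 2 →J1
bond 3 →J2
bond 4 →Sf1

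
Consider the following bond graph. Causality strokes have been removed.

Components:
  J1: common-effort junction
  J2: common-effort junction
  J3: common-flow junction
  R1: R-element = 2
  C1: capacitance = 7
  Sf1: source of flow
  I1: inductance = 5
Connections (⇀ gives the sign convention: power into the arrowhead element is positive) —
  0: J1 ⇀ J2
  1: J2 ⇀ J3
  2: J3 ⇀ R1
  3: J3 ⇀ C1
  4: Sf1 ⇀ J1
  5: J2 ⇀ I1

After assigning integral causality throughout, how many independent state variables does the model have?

b4 stroke→Sf1  (Sf1 fixes flow; stroke at Sf1)
b0 stroke→J1  (J1: last free bond brings effort in)
b3 stroke→J3  (prefer integral on C1)
b5 stroke→I1  (prefer integral on I1)
b1 stroke→J2  (J2 needs exactly one e-in)
b2 stroke→J3  (1-jn J3 has f-setter on 1)

2  (C1, I1 all integral)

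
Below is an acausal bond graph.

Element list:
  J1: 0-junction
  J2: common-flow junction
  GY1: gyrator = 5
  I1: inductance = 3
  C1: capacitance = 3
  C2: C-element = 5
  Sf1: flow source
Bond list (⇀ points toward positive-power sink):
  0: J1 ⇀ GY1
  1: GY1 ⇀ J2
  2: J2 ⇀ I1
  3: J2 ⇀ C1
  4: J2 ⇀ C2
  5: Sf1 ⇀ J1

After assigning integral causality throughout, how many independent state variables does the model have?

3  (C1, C2, I1 all integral)

b5 stroke→Sf1  (Sf1 (Sf) sets flow on bond)
b0 stroke→J1  (J1 needs exactly one e-in)
b1 stroke→J2  (GY1: gyrator matches bond 0)
b2 stroke→I1  (prefer integral on I1)
b3 stroke→J2  (J2 flow already set via bond 2)
b4 stroke→J2  (common-f at J2 fixed by 2)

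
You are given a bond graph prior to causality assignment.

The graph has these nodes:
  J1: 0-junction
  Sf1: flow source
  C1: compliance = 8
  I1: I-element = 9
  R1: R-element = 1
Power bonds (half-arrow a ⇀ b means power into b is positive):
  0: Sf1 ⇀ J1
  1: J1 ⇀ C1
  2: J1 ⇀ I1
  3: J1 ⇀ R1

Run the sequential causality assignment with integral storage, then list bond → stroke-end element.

b0 stroke→Sf1  (Sf1 (Sf) sets flow on bond)
b1 stroke→J1  (C1: C, integral causality)
b2 stroke→I1  (0-jn J1 has e-setter on 1)
b3 stroke→R1  (J1 effort already set via bond 1)

β0 stroke→Sf1
β1 stroke→J1
β2 stroke→I1
β3 stroke→R1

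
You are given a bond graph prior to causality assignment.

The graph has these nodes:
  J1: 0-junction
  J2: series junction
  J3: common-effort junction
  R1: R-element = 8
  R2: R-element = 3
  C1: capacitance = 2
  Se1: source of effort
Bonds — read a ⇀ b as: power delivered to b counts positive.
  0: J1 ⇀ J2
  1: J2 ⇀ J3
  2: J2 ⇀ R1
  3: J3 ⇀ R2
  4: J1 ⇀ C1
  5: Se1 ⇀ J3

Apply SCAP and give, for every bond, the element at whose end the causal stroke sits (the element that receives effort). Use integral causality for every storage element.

b0 stroke at J2
b1 stroke at J2
b2 stroke at R1
b3 stroke at R2
b4 stroke at J1
b5 stroke at J3

β5 stroke→J3  (Se1 fixes effort; stroke away)
β1 stroke→J2  (common-e at J3 fixed by 5)
β3 stroke→R2  (common-e at J3 fixed by 5)
β4 stroke→J1  (C1: C, integral causality)
β0 stroke→J2  (J1 effort already set via bond 4)
β2 stroke→R1  (J2 needs exactly one f-in)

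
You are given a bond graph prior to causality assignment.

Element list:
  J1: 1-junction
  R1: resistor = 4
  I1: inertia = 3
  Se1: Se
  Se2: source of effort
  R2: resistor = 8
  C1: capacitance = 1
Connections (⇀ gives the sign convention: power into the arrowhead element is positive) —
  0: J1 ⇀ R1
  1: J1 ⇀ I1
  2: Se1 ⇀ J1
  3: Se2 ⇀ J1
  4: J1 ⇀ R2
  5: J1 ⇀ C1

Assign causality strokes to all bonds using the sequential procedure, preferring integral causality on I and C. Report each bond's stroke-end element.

#2 stroke at J1  (Se1: effort source, stroke at far end)
#3 stroke at J1  (Se2 fixes effort; stroke away)
#1 stroke at I1  (I1 outputs flow p/I1)
#0 stroke at J1  (J1: bond 1 brought flow, rest push out)
#4 stroke at J1  (1-jn J1 has f-setter on 1)
#5 stroke at J1  (J1 flow already set via bond 1)

#0 stroke→J1
#1 stroke→I1
#2 stroke→J1
#3 stroke→J1
#4 stroke→J1
#5 stroke→J1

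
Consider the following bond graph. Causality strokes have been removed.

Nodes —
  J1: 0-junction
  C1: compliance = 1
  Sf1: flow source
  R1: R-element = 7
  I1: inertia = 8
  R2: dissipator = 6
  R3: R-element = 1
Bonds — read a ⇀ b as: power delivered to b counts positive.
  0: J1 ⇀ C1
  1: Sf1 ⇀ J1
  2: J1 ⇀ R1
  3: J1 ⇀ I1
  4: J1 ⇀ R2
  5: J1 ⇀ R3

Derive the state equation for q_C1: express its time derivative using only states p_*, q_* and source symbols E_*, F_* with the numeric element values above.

b1 stroke at Sf1  (source Sf1 imposes f)
b0 stroke at J1  (C1 integral (e out))
b2 stroke at R1  (0-jn J1 has e-setter on 0)
b3 stroke at I1  (J1 effort already set via bond 0)
b4 stroke at R2  (J1 effort already set via bond 0)
b5 stroke at R3  (common-e at J1 fixed by 0)

dq_C1/dt = F_Sf1 - p_I1/8 - 55*q_C1/42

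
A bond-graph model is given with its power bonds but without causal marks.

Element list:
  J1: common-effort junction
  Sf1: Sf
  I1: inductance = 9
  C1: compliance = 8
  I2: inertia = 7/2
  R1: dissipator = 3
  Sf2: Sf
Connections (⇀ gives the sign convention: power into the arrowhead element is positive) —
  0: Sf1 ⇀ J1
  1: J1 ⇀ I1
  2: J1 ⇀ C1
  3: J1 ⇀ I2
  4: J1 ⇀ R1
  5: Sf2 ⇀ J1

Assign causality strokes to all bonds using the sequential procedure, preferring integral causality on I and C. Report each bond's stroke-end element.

b0 stroke at Sf1
b1 stroke at I1
b2 stroke at J1
b3 stroke at I2
b4 stroke at R1
b5 stroke at Sf2

b0 stroke at Sf1  (Sf1 fixes flow; stroke at Sf1)
b5 stroke at Sf2  (Sf2 fixes flow; stroke at Sf2)
b1 stroke at I1  (I1: I, integral causality)
b2 stroke at J1  (C1 integral (e out))
b3 stroke at I2  (0-jn J1 has e-setter on 2)
b4 stroke at R1  (J1: bond 2 brought effort, rest push out)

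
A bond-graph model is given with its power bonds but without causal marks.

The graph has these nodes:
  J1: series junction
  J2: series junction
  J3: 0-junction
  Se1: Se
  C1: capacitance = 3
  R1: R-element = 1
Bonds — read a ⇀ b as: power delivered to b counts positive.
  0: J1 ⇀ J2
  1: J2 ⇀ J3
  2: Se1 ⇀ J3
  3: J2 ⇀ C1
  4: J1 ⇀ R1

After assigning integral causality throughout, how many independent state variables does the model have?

1  (C1 all integral)

bond 2 stroke→J3  (Se1: effort source, stroke at far end)
bond 1 stroke→J2  (0-jn J3 has e-setter on 2)
bond 3 stroke→J2  (C1 outputs effort q/C1)
bond 0 stroke→J1  (only one flow-in slot at J2)
bond 4 stroke→R1  (closing 1-jn rule on J1)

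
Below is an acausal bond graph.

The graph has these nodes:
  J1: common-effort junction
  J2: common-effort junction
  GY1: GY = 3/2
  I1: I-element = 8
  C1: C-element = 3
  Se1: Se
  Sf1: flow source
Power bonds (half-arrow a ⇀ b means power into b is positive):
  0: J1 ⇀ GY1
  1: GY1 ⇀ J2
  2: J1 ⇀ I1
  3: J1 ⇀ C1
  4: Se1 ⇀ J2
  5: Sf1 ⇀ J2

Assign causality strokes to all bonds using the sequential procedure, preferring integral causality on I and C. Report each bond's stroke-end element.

b0 stroke→GY1
b1 stroke→GY1
b2 stroke→I1
b3 stroke→J1
b4 stroke→J2
b5 stroke→Sf1

b4 |J2  (Se1: effort source, stroke at far end)
b5 |Sf1  (Sf1 fixes flow; stroke at Sf1)
b1 |GY1  (J2: bond 4 brought effort, rest push out)
b0 |GY1  (GY1: gyrator matches bond 1)
b2 |I1  (I1: I, integral causality)
b3 |J1  (J1 needs exactly one e-in)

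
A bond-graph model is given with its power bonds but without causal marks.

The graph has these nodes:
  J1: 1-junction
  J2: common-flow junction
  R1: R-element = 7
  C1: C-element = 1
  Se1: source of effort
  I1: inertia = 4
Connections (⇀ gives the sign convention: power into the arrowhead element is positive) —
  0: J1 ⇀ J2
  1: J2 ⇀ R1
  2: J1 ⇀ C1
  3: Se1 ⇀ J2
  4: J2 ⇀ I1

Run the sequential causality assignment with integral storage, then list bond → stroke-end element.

bond 3 |J2  (source Se1 imposes e)
bond 2 |J1  (C1: C, integral causality)
bond 0 |J2  (J1: last free bond brings flow in)
bond 4 |I1  (I1 outputs flow p/I1)
bond 1 |J2  (1-jn J2 has f-setter on 4)

β0 stroke at J2
β1 stroke at J2
β2 stroke at J1
β3 stroke at J2
β4 stroke at I1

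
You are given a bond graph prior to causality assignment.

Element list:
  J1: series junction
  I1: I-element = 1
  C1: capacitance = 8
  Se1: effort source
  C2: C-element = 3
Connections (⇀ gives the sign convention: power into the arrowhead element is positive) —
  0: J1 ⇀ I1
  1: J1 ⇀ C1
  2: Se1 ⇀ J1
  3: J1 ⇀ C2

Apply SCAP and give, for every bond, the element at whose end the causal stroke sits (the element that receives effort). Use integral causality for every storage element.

bond 0 →I1
bond 1 →J1
bond 2 →J1
bond 3 →J1

β2 →J1  (source Se1 imposes e)
β0 →I1  (I1 integral (f out))
β1 →J1  (J1: bond 0 brought flow, rest push out)
β3 →J1  (1-jn J1 has f-setter on 0)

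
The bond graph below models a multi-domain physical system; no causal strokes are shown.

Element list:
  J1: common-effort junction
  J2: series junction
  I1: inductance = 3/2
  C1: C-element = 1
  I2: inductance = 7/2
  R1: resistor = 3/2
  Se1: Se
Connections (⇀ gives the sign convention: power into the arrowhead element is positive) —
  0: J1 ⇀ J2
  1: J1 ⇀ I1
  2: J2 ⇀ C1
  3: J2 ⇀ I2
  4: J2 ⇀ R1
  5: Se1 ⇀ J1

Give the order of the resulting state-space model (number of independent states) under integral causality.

3  (C1, I1, I2 all integral)

b5 stroke→J1  (Se1: effort source, stroke at far end)
b0 stroke→J2  (common-e at J1 fixed by 5)
b1 stroke→I1  (0-jn J1 has e-setter on 5)
b2 stroke→J2  (C1 integral (e out))
b3 stroke→I2  (prefer integral on I2)
b4 stroke→J2  (J2: bond 3 brought flow, rest push out)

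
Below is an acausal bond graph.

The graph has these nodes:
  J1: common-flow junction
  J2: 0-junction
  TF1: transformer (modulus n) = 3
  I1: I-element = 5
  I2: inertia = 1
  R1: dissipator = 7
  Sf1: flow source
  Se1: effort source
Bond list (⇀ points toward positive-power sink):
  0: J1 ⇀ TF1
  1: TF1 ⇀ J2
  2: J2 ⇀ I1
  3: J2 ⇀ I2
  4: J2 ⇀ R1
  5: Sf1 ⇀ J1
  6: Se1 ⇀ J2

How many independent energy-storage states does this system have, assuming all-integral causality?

2  (I1, I2 all integral)

β5 stroke→Sf1  (Sf1 fixes flow; stroke at Sf1)
β6 stroke→J2  (Se1: effort source, stroke at far end)
β0 stroke→J1  (1-jn J1 has f-setter on 5)
β1 stroke→TF1  (J2 effort already set via bond 6)
β2 stroke→I1  (J2 effort already set via bond 6)
β3 stroke→I2  (J2 effort already set via bond 6)
β4 stroke→R1  (J2 effort already set via bond 6)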